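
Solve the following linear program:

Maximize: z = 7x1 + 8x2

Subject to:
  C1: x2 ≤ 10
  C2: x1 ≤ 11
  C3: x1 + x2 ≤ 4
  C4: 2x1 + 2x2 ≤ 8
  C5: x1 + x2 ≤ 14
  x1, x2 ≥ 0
Each vertex is the intersection of two constraint boundaries that also satisfies all remaining constraints:
  x1 = 0 and x2 = 0 → (0, 0)
  x1 + x2 = 4 and x2 = 0 → (4, 0)
  x1 + x2 = 4 and x1 = 0 → (0, 4)

Evaluating z = 7x1 + 8x2 at each vertex:
  (0, 0): z = 0
  (4, 0): z = 28
  (0, 4): z = 32

The maximum is at (0, 4) with z = 32.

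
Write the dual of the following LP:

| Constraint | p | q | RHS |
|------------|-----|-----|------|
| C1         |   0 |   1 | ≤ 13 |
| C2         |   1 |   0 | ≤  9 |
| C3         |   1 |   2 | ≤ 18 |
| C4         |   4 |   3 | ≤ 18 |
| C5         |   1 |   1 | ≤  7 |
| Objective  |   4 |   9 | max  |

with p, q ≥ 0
Minimize: z = 13y1 + 9y2 + 18y3 + 18y4 + 7y5

Subject to:
  C1: -y2 - y3 - 4y4 - y5 ≤ -4
  C2: -y1 - 2y3 - 3y4 - y5 ≤ -9
  y1, y2, y3, y4, y5 ≥ 0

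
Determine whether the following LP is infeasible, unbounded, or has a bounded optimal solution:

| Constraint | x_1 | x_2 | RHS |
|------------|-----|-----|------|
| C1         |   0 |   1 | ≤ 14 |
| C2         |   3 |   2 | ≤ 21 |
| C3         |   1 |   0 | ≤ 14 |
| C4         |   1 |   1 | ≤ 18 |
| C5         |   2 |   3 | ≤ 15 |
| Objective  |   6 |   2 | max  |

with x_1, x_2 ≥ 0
The point (7, 0) satisfies every constraint, so the LP is feasible; the constraints give x_1 ≤ 14 and x_2 ≤ 14, which with x_1, x_2 ≥ 0 keep the feasible region inside a bounded box. A feasible, bounded LP attains a finite optimum at a vertex.

The LP has an optimal solution: (7, 0) with z = 42.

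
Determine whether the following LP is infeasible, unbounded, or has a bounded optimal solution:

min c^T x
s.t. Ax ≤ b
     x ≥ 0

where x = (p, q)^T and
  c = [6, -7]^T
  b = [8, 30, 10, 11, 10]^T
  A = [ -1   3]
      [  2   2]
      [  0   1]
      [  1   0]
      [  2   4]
The point (0, 2.5) satisfies every constraint, so the LP is feasible; the constraints give p ≤ 11 and q ≤ 10, which with p, q ≥ 0 keep the feasible region inside a bounded box. A feasible, bounded LP attains a finite optimum at a vertex.

The LP has an optimal solution: (0, 2.5) with z = -17.5.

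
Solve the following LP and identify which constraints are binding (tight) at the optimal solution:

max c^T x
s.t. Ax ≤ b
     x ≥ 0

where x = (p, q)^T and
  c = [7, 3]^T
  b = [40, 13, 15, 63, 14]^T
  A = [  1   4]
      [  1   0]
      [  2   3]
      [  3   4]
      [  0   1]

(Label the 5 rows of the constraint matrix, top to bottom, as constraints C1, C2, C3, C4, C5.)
Optimal: p = 7.5, q = 0
Slack at optimum:
  C1: slack = 32.5
  C2: slack = 5.5
  C3: slack = 0 (binding)
  C4: slack = 40.5
  C5: slack = 14
  p ≥ 0: p = 7.5
  q ≥ 0: q = 0 (binding)
Binding constraints: C3, q ≥ 0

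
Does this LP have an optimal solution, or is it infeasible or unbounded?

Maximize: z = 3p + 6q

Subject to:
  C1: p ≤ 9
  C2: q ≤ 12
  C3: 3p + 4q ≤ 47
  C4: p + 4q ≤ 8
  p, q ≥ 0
The point (8, 0) satisfies every constraint, so the LP is feasible; the constraints give p ≤ 9 and q ≤ 12, which with p, q ≥ 0 keep the feasible region inside a bounded box. A feasible, bounded LP attains a finite optimum at a vertex.

The LP has an optimal solution: (8, 0) with z = 24.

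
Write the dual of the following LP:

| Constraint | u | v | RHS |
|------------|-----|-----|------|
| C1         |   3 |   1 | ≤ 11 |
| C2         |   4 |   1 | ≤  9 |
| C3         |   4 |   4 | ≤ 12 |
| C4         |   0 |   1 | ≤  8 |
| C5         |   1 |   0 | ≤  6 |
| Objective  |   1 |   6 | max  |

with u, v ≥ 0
Minimize: z = 11y1 + 9y2 + 12y3 + 8y4 + 6y5

Subject to:
  C1: -3y1 - 4y2 - 4y3 - y5 ≤ -1
  C2: -y1 - y2 - 4y3 - y4 ≤ -6
  y1, y2, y3, y4, y5 ≥ 0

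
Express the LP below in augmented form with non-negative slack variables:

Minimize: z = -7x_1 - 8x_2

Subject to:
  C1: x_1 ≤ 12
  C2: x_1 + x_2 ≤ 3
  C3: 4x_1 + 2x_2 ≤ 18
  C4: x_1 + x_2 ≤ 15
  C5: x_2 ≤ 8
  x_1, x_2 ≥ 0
min z = -7x_1 - 8x_2

s.t.
  x_1 + s1 = 12
  x_1 + x_2 + s2 = 3
  4x_1 + 2x_2 + s3 = 18
  x_1 + x_2 + s4 = 15
  x_2 + s5 = 8
  x_1, x_2, s1, s2, s3, s4, s5 ≥ 0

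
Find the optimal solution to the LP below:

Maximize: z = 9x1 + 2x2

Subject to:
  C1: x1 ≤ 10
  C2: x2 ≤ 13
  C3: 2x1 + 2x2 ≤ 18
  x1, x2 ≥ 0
Each vertex is the intersection of two constraint boundaries that also satisfies all remaining constraints:
  x1 = 0 and x2 = 0 → (0, 0)
  2x1 + 2x2 = 18 and x2 = 0 → (9, 0)
  2x1 + 2x2 = 18 and x1 = 0 → (0, 9)

Evaluating z = 9x1 + 2x2 at each vertex:
  (0, 0): z = 0
  (9, 0): z = 81
  (0, 9): z = 18

The maximum is at (9, 0) with z = 81.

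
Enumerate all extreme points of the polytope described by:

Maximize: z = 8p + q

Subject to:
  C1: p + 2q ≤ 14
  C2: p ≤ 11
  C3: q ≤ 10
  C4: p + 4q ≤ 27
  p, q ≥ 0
Each vertex is the intersection of two constraint boundaries that also satisfies all remaining constraints:
  p = 0 and q = 0 → (0, 0)
  p = 11 and q = 0 → (11, 0)
  p + 2q = 14 and p = 11 → (11, 1.5)
  p + 2q = 14 and p + 4q = 27 → (1, 6.5)
  p + 4q = 27 and p = 0 → (0, 6.75)

Vertices: (0, 0), (11, 0), (11, 1.5), (1, 6.5), (0, 6.75)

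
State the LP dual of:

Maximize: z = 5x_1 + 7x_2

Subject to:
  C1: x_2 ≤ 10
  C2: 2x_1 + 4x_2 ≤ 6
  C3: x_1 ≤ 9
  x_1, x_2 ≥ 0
Minimize: z = 10y1 + 6y2 + 9y3

Subject to:
  C1: -2y2 - y3 ≤ -5
  C2: -y1 - 4y2 ≤ -7
  y1, y2, y3 ≥ 0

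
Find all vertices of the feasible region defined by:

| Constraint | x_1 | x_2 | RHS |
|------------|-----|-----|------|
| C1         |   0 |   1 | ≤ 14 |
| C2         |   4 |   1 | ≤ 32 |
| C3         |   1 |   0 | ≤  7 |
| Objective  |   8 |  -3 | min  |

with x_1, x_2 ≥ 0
Each vertex is the intersection of two constraint boundaries that also satisfies all remaining constraints:
  x_1 = 0 and x_2 = 0 → (0, 0)
  x_1 = 7 and x_2 = 0 → (7, 0)
  4x_1 + x_2 = 32 and x_1 = 7 → (7, 4)
  x_2 = 14 and 4x_1 + x_2 = 32 → (4.5, 14)
  x_2 = 14 and x_1 = 0 → (0, 14)

Vertices: (0, 0), (7, 0), (7, 4), (4.5, 14), (0, 14)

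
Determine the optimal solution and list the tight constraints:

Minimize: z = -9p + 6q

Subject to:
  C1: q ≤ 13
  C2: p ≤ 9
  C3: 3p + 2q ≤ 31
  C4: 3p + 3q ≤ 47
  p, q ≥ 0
Optimal: p = 9, q = 0
Binding: C2, q ≥ 0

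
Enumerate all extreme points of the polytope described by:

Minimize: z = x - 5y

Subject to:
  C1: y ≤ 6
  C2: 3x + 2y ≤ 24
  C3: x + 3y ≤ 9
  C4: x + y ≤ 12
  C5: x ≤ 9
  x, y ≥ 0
Each vertex is the intersection of two constraint boundaries that also satisfies all remaining constraints:
  x = 0 and y = 0 → (0, 0)
  3x + 2y = 24 and y = 0 → (8, 0)
  3x + 2y = 24 and x + 3y = 9 → (7.714, 0.4286)
  x + 3y = 9 and x = 0 → (0, 3)

Vertices: (0, 0), (8, 0), (7.714, 0.4286), (0, 3)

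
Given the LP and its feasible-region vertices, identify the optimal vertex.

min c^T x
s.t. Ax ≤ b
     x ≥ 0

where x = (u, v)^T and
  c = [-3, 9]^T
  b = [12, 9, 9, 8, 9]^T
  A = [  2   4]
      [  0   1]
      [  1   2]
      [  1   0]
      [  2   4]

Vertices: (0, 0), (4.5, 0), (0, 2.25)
(4.5, 0) with z = -13.5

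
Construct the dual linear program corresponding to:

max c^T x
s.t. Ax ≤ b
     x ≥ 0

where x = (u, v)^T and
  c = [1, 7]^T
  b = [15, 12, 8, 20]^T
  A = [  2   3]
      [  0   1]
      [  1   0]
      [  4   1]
Minimize: z = 15y1 + 12y2 + 8y3 + 20y4

Subject to:
  C1: -2y1 - y3 - 4y4 ≤ -1
  C2: -3y1 - y2 - y4 ≤ -7
  y1, y2, y3, y4 ≥ 0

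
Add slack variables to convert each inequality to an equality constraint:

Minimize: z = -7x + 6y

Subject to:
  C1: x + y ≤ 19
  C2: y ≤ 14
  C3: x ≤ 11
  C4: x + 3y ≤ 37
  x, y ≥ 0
min z = -7x + 6y

s.t.
  x + y + s1 = 19
  y + s2 = 14
  x + s3 = 11
  x + 3y + s4 = 37
  x, y, s1, s2, s3, s4 ≥ 0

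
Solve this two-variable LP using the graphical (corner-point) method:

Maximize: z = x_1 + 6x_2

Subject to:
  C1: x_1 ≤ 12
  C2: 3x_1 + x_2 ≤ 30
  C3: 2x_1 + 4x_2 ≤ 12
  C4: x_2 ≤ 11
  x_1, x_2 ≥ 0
Each vertex is the intersection of two constraint boundaries that also satisfies all remaining constraints:
  x_1 = 0 and x_2 = 0 → (0, 0)
  2x_1 + 4x_2 = 12 and x_2 = 0 → (6, 0)
  2x_1 + 4x_2 = 12 and x_1 = 0 → (0, 3)

Evaluating z = x_1 + 6x_2 at each vertex:
  (0, 0): z = 0
  (6, 0): z = 6
  (0, 3): z = 18

The maximum is at (0, 3) with z = 18.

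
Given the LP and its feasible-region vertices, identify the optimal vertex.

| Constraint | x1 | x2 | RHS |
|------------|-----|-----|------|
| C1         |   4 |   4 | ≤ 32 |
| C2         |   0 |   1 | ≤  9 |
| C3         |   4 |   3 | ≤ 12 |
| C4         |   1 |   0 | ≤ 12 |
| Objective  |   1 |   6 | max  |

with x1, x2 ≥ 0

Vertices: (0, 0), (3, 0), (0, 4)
(0, 4) with z = 24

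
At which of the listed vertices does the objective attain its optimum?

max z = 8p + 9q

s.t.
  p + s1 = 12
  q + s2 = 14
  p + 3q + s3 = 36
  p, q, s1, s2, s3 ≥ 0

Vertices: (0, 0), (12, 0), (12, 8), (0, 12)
Evaluating z = 8p + 9q at each vertex:
  (0, 0): z = 0
  (12, 0): z = 96
  (12, 8): z = 168
  (0, 12): z = 108

The largest value is z = 168, attained at (12, 8).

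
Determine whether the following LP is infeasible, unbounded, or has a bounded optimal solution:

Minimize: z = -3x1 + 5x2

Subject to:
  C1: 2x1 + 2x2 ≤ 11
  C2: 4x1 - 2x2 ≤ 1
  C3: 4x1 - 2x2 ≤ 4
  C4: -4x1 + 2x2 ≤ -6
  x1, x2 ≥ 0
C2 requires 4x1 - 2x2 ≤ 1, while C4 (-4x1 + 2x2 ≤ -6) is equivalent to 4x1 - 2x2 ≥ 6. Together they would need 6 ≤ 4x1 - 2x2 ≤ 1, which is impossible since 6 > 1. No point satisfies all constraints.

The feasible region is empty; the LP is infeasible.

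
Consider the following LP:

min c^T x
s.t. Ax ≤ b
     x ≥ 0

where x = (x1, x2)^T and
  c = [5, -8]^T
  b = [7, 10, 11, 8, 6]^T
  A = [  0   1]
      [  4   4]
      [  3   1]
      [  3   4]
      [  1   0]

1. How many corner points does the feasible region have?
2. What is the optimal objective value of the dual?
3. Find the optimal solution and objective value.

1. 4
2. -16 (by strong duality, equal to the primal optimum)
3. x1 = 0, x2 = 2, z = -16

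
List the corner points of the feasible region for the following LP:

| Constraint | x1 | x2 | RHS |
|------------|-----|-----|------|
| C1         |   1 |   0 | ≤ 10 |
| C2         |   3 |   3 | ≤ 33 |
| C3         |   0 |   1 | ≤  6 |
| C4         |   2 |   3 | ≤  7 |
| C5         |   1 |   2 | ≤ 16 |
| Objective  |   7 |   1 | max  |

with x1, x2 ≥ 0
Each vertex is the intersection of two constraint boundaries that also satisfies all remaining constraints:
  x1 = 0 and x2 = 0 → (0, 0)
  2x1 + 3x2 = 7 and x2 = 0 → (3.5, 0)
  2x1 + 3x2 = 7 and x1 = 0 → (0, 2.333)

Vertices: (0, 0), (3.5, 0), (0, 2.333)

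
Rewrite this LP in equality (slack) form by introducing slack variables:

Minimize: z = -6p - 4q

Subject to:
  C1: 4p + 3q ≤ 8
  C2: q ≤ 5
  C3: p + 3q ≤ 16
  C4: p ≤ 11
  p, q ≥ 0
min z = -6p - 4q

s.t.
  4p + 3q + s1 = 8
  q + s2 = 5
  p + 3q + s3 = 16
  p + s4 = 11
  p, q, s1, s2, s3, s4 ≥ 0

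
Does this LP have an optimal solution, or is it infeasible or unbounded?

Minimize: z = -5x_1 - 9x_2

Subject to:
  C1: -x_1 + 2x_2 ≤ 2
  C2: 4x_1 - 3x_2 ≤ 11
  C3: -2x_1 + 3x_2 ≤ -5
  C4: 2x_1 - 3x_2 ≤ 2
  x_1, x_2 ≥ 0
C4 requires 2x_1 - 3x_2 ≤ 2, while C3 (-2x_1 + 3x_2 ≤ -5) is equivalent to 2x_1 - 3x_2 ≥ 5. Together they would need 5 ≤ 2x_1 - 3x_2 ≤ 2, which is impossible since 5 > 2. No point satisfies all constraints.

Infeasible — the constraint set is empty.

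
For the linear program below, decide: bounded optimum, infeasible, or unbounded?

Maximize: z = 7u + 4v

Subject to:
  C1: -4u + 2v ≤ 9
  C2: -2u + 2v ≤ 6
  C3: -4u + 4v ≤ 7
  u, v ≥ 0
Feasible point: (0, 0) satisfies every constraint, so the LP is feasible.
Direction d = (1, 0): for each constraint row a, a·d ≤ 0 —
  (-4)(1) + (2)(0) = -4 ≤ 0
  (-2)(1) + (2)(0) = -2 ≤ 0
  (-4)(1) + (4)(0) = -4 ≤ 0
and d ≥ 0, so (0, 0) + t·d stays feasible for every t ≥ 0. Along this ray z = 7u + 4v changes by 7 per unit t, so z → +∞.

Unbounded — the objective can increase without bound over the feasible region.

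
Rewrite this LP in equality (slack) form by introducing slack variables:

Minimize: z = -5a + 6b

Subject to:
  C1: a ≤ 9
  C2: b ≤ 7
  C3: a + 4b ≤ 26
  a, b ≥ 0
min z = -5a + 6b

s.t.
  a + s1 = 9
  b + s2 = 7
  a + 4b + s3 = 26
  a, b, s1, s2, s3 ≥ 0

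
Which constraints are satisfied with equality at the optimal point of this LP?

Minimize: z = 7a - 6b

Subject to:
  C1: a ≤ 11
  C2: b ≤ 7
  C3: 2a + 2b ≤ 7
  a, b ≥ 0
Optimal: a = 0, b = 3.5
Binding: C3, a ≥ 0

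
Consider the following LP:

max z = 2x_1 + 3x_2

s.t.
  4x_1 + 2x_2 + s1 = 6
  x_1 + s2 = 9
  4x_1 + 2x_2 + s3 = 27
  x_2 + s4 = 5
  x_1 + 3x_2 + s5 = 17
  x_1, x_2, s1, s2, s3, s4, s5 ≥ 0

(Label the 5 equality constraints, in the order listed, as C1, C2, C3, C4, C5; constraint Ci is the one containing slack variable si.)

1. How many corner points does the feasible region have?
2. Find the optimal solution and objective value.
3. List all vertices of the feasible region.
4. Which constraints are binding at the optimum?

1. 3
2. x_1 = 0, x_2 = 3, z = 9
3. (0, 0), (1.5, 0), (0, 3)
4. C1, x_1 ≥ 0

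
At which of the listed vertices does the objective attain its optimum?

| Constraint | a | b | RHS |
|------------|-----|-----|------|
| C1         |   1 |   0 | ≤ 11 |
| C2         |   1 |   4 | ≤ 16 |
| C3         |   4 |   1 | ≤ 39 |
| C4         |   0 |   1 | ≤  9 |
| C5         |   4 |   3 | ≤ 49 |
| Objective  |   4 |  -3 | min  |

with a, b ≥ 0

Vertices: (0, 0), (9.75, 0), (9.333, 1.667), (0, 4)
Evaluating z = 4a - 3b at each vertex:
  (0, 0): z = 0
  (9.75, 0): z = 39
  (9.333, 1.667): z = 32.33
  (0, 4): z = -12

The smallest value is z = -12, attained at (0, 4).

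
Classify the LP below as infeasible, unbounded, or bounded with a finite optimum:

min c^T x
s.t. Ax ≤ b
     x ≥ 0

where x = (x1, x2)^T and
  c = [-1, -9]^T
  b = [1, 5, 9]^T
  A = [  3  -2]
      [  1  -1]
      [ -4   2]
Feasible point: (0, 0) satisfies every constraint, so the LP is feasible.
Direction d = (2, 3): for each constraint row a, a·d ≤ 0 —
  (3)(2) + (-2)(3) = 0 ≤ 0
  (1)(2) + (-1)(3) = -1 ≤ 0
  (-4)(2) + (2)(3) = -2 ≤ 0
and d ≥ 0, so (0, 0) + t·d stays feasible for every t ≥ 0. Along this ray z = -x1 - 9x2 changes by -29 per unit t, so z → −∞.

Unbounded — the objective can decrease without bound over the feasible region.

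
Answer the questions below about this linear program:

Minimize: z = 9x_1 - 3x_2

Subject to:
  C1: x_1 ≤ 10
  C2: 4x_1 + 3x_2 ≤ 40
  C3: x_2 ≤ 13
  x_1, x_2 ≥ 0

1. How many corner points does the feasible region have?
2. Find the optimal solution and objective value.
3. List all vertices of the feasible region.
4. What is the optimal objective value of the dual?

1. 4
2. x_1 = 0, x_2 = 13, z = -39
3. (0, 0), (10, 0), (0.25, 13), (0, 13)
4. -39 (by strong duality, equal to the primal optimum)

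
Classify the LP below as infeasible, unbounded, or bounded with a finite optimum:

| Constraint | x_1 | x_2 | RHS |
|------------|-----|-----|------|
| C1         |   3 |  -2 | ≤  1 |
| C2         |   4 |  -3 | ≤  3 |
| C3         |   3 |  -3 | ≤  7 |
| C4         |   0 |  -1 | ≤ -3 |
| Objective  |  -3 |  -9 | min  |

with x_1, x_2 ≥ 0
Feasible point: (0, 3) satisfies every constraint, so the LP is feasible.
Direction d = (0, 1): for each constraint row a, a·d ≤ 0 —
  (3)(0) + (-2)(1) = -2 ≤ 0
  (4)(0) + (-3)(1) = -3 ≤ 0
  (3)(0) + (-3)(1) = -3 ≤ 0
  (0)(0) + (-1)(1) = -1 ≤ 0
and d ≥ 0, so (0, 3) + t·d stays feasible for every t ≥ 0. Along this ray z = -3x_1 - 9x_2 changes by -9 per unit t, so z → −∞.

Unbounded — the objective can decrease without bound over the feasible region.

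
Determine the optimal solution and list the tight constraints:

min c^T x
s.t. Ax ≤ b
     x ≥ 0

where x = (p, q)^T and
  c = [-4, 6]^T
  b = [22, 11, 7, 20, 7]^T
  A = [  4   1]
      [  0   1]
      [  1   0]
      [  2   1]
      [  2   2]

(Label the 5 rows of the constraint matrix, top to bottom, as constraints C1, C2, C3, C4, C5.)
Optimal: p = 3.5, q = 0
Slack at optimum:
  C1: slack = 8
  C2: slack = 11
  C3: slack = 3.5
  C4: slack = 13
  C5: slack = 0 (binding)
  p ≥ 0: p = 3.5
  q ≥ 0: q = 0 (binding)
Binding constraints: C5, q ≥ 0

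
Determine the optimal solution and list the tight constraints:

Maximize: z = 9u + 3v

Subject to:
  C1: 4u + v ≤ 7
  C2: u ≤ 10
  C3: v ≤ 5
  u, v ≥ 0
Optimal: u = 0.5, v = 5
Slack at optimum:
  C1: slack = 0 (binding)
  C2: slack = 9.5
  C3: slack = 0 (binding)
  u ≥ 0: u = 0.5
  v ≥ 0: v = 5
Binding constraints: C1, C3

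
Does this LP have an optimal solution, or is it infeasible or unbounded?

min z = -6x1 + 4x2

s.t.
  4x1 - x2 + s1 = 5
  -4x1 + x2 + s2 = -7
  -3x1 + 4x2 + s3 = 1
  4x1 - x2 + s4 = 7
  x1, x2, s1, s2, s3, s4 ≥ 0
The row 4x1 - x2 + s1 = 5 with s1 ≥ 0 requires 4x1 - x2 ≤ 5, while the row -4x1 + x2 + s2 = -7 with s2 ≥ 0 is equivalent to 4x1 - x2 ≥ 7. Together they would need 7 ≤ 4x1 - x2 ≤ 5, which is impossible since 7 > 5. No point satisfies all constraints.

The feasible region is empty; the LP is infeasible.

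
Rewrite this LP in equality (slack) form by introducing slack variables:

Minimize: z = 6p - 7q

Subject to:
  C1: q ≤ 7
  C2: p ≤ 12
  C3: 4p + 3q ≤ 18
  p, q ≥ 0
min z = 6p - 7q

s.t.
  q + s1 = 7
  p + s2 = 12
  4p + 3q + s3 = 18
  p, q, s1, s2, s3 ≥ 0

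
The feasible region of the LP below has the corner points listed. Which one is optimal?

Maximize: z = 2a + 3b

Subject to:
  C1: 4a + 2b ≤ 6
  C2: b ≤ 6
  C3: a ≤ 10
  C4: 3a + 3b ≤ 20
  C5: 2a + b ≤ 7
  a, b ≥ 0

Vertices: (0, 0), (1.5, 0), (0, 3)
Evaluating z = 2a + 3b at each vertex:
  (0, 0): z = 0
  (1.5, 0): z = 3
  (0, 3): z = 9

The largest value is z = 9, attained at (0, 3).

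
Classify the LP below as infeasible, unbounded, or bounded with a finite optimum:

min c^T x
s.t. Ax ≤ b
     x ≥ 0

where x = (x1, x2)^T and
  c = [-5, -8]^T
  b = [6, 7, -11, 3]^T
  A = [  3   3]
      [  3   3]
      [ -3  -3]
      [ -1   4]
One constraint requires 3x1 + 3x2 ≤ 6, while the constraint -3x1 - 3x2 ≤ -11 is equivalent to 3x1 + 3x2 ≥ 11. Together they would need 11 ≤ 3x1 + 3x2 ≤ 6, which is impossible since 11 > 6. No point satisfies all constraints.

Infeasible — the constraint set is empty.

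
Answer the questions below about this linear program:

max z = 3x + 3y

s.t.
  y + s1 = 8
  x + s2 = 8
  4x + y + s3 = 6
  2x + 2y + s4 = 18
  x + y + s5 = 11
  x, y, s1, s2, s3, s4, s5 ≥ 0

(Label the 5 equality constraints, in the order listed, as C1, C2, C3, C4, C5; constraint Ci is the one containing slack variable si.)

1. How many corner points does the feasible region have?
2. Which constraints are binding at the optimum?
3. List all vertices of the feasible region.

1. 3
2. C3, x ≥ 0
3. (0, 0), (1.5, 0), (0, 6)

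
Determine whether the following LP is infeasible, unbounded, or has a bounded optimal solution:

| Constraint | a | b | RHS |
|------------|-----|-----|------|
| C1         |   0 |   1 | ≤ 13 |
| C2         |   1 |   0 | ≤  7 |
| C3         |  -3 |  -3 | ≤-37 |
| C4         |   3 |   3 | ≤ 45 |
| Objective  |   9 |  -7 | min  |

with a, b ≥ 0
The point (0, 13) satisfies every constraint, so the LP is feasible; the constraints give a ≤ 7 and b ≤ 13, which with a, b ≥ 0 keep the feasible region inside a bounded box. A feasible, bounded LP attains a finite optimum at a vertex.

Evaluating z = 9a - 7b at each vertex:
  (7, 5.333): z = 25.67
  (7, 8): z = 7
  (2, 13): z = -73
  (0, 13): z = -91
  (0, 12.33): z = -86.33

Bounded optimum: z* = -91 at (0, 13).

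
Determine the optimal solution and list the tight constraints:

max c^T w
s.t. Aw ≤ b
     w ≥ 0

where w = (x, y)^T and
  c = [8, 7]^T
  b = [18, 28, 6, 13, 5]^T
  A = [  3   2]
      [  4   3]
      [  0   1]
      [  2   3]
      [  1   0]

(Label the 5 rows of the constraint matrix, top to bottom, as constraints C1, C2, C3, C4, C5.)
Optimal: x = 5, y = 1
Slack at optimum:
  C1: slack = 1
  C2: slack = 5
  C3: slack = 5
  C4: slack = 0 (binding)
  C5: slack = 0 (binding)
  x ≥ 0: x = 5
  y ≥ 0: y = 1
Binding constraints: C4, C5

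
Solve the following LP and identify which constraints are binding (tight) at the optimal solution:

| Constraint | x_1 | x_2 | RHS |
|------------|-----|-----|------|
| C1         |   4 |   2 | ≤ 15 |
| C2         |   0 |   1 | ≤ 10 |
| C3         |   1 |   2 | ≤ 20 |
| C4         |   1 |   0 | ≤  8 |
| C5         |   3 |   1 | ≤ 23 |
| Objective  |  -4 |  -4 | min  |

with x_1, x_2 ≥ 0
Optimal: x_1 = 0, x_2 = 7.5
Slack at optimum:
  C1: slack = 0 (binding)
  C2: slack = 2.5
  C3: slack = 5
  C4: slack = 8
  C5: slack = 15.5
  x_1 ≥ 0: x_1 = 0 (binding)
  x_2 ≥ 0: x_2 = 7.5
Binding constraints: C1, x_1 ≥ 0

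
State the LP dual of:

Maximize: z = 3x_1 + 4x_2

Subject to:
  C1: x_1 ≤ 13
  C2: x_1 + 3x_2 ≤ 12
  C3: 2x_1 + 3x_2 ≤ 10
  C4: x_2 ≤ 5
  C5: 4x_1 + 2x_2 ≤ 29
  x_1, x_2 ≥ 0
Minimize: z = 13y1 + 12y2 + 10y3 + 5y4 + 29y5

Subject to:
  C1: -y1 - y2 - 2y3 - 4y5 ≤ -3
  C2: -3y2 - 3y3 - y4 - 2y5 ≤ -4
  y1, y2, y3, y4, y5 ≥ 0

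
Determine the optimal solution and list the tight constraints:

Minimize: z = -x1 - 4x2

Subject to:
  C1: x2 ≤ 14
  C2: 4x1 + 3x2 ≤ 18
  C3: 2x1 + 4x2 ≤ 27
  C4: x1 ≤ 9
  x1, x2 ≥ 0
Optimal: x1 = 0, x2 = 6
Slack at optimum:
  C1: slack = 8
  C2: slack = 0 (binding)
  C3: slack = 3
  C4: slack = 9
  x1 ≥ 0: x1 = 0 (binding)
  x2 ≥ 0: x2 = 6
Binding constraints: C2, x1 ≥ 0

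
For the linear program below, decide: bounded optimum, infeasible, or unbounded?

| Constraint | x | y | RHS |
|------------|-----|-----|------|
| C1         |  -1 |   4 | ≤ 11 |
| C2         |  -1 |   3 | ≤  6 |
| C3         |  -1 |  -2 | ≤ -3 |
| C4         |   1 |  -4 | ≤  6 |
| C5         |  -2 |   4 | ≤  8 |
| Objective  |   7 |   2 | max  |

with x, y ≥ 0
Feasible point: (0, 2) satisfies every constraint, so the LP is feasible.
Direction d = (4, 1): for each constraint row a, a·d ≤ 0 —
  (-1)(4) + (4)(1) = 0 ≤ 0
  (-1)(4) + (3)(1) = -1 ≤ 0
  (-1)(4) + (-2)(1) = -6 ≤ 0
  (1)(4) + (-4)(1) = 0 ≤ 0
  (-2)(4) + (4)(1) = -4 ≤ 0
and d ≥ 0, so (0, 2) + t·d stays feasible for every t ≥ 0. Along this ray z = 7x + 2y changes by 30 per unit t, so z → +∞.

The LP is unbounded; z can be made arbitrarily large.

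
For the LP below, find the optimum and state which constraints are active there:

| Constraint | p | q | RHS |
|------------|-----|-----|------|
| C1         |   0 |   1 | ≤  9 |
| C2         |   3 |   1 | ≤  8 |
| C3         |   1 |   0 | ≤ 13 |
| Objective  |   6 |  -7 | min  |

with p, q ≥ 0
Optimal: p = 0, q = 8
Slack at optimum:
  C1: slack = 1
  C2: slack = 0 (binding)
  C3: slack = 13
  p ≥ 0: p = 0 (binding)
  q ≥ 0: q = 8
Binding constraints: C2, p ≥ 0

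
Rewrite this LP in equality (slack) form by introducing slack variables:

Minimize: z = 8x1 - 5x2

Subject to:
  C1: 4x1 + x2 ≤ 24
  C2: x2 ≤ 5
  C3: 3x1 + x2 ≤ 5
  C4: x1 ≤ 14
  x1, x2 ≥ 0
min z = 8x1 - 5x2

s.t.
  4x1 + x2 + s1 = 24
  x2 + s2 = 5
  3x1 + x2 + s3 = 5
  x1 + s4 = 14
  x1, x2, s1, s2, s3, s4 ≥ 0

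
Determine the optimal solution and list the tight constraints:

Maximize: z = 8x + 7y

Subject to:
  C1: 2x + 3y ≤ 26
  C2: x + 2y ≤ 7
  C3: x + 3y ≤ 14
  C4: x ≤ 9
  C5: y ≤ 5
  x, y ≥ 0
Optimal: x = 7, y = 0
Slack at optimum:
  C1: slack = 12
  C2: slack = 0 (binding)
  C3: slack = 7
  C4: slack = 2
  C5: slack = 5
  x ≥ 0: x = 7
  y ≥ 0: y = 0 (binding)
Binding constraints: C2, y ≥ 0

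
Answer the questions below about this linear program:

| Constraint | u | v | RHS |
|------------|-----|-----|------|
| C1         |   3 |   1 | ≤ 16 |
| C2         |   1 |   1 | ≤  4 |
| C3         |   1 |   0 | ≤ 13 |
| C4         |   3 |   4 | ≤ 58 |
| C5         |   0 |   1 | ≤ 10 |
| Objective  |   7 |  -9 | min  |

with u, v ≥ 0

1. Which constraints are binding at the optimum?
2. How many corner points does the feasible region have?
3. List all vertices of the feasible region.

1. C2, u ≥ 0
2. 3
3. (0, 0), (4, 0), (0, 4)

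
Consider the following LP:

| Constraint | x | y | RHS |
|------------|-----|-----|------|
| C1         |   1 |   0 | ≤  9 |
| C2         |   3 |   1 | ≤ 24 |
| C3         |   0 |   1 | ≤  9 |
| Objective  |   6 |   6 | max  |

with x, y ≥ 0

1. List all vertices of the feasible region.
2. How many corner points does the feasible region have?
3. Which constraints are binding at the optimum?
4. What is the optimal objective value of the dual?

1. (0, 0), (8, 0), (5, 9), (0, 9)
2. 4
3. C2, C3
4. 84 (by strong duality, equal to the primal optimum)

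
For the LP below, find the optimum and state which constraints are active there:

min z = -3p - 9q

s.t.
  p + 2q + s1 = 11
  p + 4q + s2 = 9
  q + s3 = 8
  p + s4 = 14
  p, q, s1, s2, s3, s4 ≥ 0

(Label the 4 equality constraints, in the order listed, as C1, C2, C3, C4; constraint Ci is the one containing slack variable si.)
Optimal: p = 9, q = 0
Binding: C2, q ≥ 0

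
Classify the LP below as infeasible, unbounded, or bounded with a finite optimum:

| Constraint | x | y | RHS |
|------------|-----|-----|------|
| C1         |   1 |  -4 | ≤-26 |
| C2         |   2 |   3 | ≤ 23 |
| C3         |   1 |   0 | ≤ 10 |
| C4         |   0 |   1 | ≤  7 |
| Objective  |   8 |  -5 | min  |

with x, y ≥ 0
The point (0, 7) satisfies every constraint, so the LP is feasible; the constraints give x ≤ 10 and y ≤ 7, which with x, y ≥ 0 keep the feasible region inside a bounded box. A feasible, bounded LP attains a finite optimum at a vertex.

Feasible with finite optimum z* = -35 at (0, 7).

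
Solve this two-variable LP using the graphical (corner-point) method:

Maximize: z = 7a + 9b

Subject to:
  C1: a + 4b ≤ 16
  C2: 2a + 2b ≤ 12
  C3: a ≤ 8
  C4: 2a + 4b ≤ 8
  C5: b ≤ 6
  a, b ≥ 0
a = 4, b = 0, z = 28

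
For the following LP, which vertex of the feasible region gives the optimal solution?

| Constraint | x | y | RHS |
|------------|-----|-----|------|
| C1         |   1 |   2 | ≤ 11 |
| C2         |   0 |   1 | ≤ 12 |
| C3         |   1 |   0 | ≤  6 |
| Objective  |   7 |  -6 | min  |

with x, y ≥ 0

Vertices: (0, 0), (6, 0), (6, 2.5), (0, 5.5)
(0, 5.5) with z = -33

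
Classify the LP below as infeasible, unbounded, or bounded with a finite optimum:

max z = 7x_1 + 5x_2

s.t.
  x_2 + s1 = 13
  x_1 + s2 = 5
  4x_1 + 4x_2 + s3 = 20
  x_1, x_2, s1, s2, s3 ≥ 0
The point (5, 0) satisfies every constraint, so the LP is feasible; the constraints give x_1 ≤ 5 and x_2 ≤ 13, which with x_1, x_2 ≥ 0 keep the feasible region inside a bounded box. A feasible, bounded LP attains a finite optimum at a vertex.

Bounded optimum: z* = 35 at (5, 0).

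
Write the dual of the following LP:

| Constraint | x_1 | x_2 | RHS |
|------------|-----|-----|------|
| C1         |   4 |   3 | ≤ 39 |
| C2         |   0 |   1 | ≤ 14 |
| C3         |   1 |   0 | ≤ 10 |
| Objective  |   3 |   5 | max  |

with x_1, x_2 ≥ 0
Minimize: z = 39y1 + 14y2 + 10y3

Subject to:
  C1: -4y1 - y3 ≤ -3
  C2: -3y1 - y2 ≤ -5
  y1, y2, y3 ≥ 0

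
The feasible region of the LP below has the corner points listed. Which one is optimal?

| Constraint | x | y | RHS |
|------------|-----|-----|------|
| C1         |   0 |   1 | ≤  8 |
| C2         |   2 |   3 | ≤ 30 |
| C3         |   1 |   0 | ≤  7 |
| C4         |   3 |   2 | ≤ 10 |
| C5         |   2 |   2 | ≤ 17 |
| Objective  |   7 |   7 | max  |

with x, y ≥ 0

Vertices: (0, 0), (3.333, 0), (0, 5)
(0, 5) with z = 35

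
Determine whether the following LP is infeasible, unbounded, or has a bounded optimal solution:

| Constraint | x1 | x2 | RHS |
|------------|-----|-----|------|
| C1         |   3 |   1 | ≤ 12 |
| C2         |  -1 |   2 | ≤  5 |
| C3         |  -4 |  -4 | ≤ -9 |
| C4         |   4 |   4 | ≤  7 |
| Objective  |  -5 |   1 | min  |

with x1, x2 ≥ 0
C4 requires 4x1 + 4x2 ≤ 7, while C3 (-4x1 - 4x2 ≤ -9) is equivalent to 4x1 + 4x2 ≥ 9. Together they would need 9 ≤ 4x1 + 4x2 ≤ 7, which is impossible since 9 > 7. No point satisfies all constraints.

Infeasible: no point satisfies all constraints simultaneously.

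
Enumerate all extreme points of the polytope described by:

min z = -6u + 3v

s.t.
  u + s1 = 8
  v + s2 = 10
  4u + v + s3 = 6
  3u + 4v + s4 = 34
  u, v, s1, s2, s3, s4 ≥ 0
Each vertex is the intersection of two constraint boundaries that also satisfies all remaining constraints:
  u = 0 and v = 0 → (0, 0)
  4u + v = 6 and v = 0 → (1.5, 0)
  4u + v = 6 and u = 0 → (0, 6)

Vertices: (0, 0), (1.5, 0), (0, 6)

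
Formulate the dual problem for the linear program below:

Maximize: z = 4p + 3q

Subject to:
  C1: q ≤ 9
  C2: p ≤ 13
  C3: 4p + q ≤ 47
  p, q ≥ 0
Minimize: z = 9y1 + 13y2 + 47y3

Subject to:
  C1: -y2 - 4y3 ≤ -4
  C2: -y1 - y3 ≤ -3
  y1, y2, y3 ≥ 0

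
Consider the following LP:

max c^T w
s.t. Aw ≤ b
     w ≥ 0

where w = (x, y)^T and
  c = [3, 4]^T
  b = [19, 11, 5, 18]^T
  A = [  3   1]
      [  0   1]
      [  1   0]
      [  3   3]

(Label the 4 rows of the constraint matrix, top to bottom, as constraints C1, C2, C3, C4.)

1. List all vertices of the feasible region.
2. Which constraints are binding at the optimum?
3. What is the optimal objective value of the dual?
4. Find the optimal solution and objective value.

1. (0, 0), (5, 0), (5, 1), (0, 6)
2. C4, x ≥ 0
3. 24 (by strong duality, equal to the primal optimum)
4. x = 0, y = 6, z = 24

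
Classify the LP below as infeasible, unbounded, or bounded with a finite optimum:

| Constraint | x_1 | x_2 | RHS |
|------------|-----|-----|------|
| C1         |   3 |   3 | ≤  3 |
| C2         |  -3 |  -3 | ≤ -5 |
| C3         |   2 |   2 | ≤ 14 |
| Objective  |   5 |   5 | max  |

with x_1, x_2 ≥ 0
C1 requires 3x_1 + 3x_2 ≤ 3, while C2 (-3x_1 - 3x_2 ≤ -5) is equivalent to 3x_1 + 3x_2 ≥ 5. Together they would need 5 ≤ 3x_1 + 3x_2 ≤ 3, which is impossible since 5 > 3. No point satisfies all constraints.

The feasible region is empty; the LP is infeasible.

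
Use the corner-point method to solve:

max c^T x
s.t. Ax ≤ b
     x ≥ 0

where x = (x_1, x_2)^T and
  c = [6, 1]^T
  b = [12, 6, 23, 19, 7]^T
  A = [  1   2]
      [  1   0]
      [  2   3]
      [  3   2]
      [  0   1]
Each vertex is the intersection of two constraint boundaries that also satisfies all remaining constraints:
  x_1 = 0 and x_2 = 0 → (0, 0)
  x_1 = 6 and x_2 = 0 → (6, 0)
  x_1 = 6 and 3x_1 + 2x_2 = 19 → (6, 0.5)
  x_1 + 2x_2 = 12 and 3x_1 + 2x_2 = 19 → (3.5, 4.25)
  x_1 + 2x_2 = 12 and x_1 = 0 → (0, 6)

Evaluating z = 6x_1 + x_2 at each vertex:
  (0, 0): z = 0
  (6, 0): z = 36
  (6, 0.5): z = 36.5
  (3.5, 4.25): z = 25.25
  (0, 6): z = 6

The maximum is at (6, 0.5) with z = 36.5.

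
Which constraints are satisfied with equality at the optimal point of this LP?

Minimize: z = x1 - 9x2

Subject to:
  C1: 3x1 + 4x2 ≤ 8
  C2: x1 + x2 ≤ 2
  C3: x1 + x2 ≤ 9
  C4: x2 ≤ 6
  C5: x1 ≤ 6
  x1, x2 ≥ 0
Optimal: x1 = 0, x2 = 2
Slack at optimum:
  C1: slack = 0 (binding)
  C2: slack = 0 (binding)
  C3: slack = 7
  C4: slack = 4
  C5: slack = 6
  x1 ≥ 0: x1 = 0 (binding)
  x2 ≥ 0: x2 = 2
Binding constraints: C1, C2, x1 ≥ 0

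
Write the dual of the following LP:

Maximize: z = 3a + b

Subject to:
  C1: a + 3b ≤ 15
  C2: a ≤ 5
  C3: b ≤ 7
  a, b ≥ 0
Minimize: z = 15y1 + 5y2 + 7y3

Subject to:
  C1: -y1 - y2 ≤ -3
  C2: -3y1 - y3 ≤ -1
  y1, y2, y3 ≥ 0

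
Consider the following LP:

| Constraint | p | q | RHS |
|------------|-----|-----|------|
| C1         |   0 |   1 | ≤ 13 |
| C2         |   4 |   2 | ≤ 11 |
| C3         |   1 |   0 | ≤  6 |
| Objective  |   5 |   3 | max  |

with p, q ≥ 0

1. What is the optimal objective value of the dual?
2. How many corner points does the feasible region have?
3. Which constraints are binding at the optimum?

1. 16.5 (by strong duality, equal to the primal optimum)
2. 3
3. C2, p ≥ 0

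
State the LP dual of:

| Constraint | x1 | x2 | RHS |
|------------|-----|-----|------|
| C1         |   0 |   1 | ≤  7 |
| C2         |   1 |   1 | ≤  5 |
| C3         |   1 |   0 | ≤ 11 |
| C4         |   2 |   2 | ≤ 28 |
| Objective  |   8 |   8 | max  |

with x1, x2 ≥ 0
Minimize: z = 7y1 + 5y2 + 11y3 + 28y4

Subject to:
  C1: -y2 - y3 - 2y4 ≤ -8
  C2: -y1 - y2 - 2y4 ≤ -8
  y1, y2, y3, y4 ≥ 0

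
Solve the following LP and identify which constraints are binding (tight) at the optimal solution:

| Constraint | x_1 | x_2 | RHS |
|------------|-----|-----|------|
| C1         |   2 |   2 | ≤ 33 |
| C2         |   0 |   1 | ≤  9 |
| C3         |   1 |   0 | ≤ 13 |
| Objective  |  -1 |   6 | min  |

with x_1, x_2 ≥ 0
Optimal: x_1 = 13, x_2 = 0
Slack at optimum:
  C1: slack = 7
  C2: slack = 9
  C3: slack = 0 (binding)
  x_1 ≥ 0: x_1 = 13
  x_2 ≥ 0: x_2 = 0 (binding)
Binding constraints: C3, x_2 ≥ 0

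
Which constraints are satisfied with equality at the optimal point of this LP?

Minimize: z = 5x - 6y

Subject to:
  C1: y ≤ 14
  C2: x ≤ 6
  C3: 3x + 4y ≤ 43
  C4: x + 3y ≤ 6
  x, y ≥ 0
Optimal: x = 0, y = 2
Binding: C4, x ≥ 0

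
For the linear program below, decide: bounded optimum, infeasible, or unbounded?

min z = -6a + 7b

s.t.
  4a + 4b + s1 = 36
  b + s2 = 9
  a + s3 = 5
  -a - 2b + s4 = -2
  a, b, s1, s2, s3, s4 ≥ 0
The point (5, 0) satisfies every constraint, so the LP is feasible; the constraints give a ≤ 5 and b ≤ 9, which with a, b ≥ 0 keep the feasible region inside a bounded box. A feasible, bounded LP attains a finite optimum at a vertex.

Bounded optimum: z* = -30 at (5, 0).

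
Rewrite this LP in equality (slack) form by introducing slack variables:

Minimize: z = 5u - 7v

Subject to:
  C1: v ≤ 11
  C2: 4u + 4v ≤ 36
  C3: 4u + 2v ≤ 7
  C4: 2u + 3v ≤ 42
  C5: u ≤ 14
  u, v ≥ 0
min z = 5u - 7v

s.t.
  v + s1 = 11
  4u + 4v + s2 = 36
  4u + 2v + s3 = 7
  2u + 3v + s4 = 42
  u + s5 = 14
  u, v, s1, s2, s3, s4, s5 ≥ 0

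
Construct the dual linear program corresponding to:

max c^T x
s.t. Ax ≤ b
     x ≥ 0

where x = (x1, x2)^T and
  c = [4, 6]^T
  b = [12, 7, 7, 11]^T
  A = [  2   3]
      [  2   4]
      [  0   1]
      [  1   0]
Minimize: z = 12y1 + 7y2 + 7y3 + 11y4

Subject to:
  C1: -2y1 - 2y2 - y4 ≤ -4
  C2: -3y1 - 4y2 - y3 ≤ -6
  y1, y2, y3, y4 ≥ 0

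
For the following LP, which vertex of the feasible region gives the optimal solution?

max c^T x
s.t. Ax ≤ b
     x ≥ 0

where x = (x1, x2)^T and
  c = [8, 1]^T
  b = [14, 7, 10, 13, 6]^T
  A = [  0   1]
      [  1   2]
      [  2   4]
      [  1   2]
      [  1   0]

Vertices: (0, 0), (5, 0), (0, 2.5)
Evaluating z = 8x1 + x2 at each vertex:
  (0, 0): z = 0
  (5, 0): z = 40
  (0, 2.5): z = 2.5

The largest value is z = 40, attained at (5, 0).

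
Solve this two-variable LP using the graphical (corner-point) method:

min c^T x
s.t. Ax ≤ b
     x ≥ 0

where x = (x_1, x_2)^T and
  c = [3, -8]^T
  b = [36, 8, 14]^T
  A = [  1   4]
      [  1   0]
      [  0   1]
x_1 = 0, x_2 = 9, z = -72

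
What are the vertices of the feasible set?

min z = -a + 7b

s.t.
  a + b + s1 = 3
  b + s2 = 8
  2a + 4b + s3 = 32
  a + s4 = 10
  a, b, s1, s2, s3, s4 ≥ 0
Each vertex is the intersection of two constraint boundaries that also satisfies all remaining constraints:
  a = 0 and b = 0 → (0, 0)
  a + b = 3 and b = 0 → (3, 0)
  a + b = 3 and a = 0 → (0, 3)

Vertices: (0, 0), (3, 0), (0, 3)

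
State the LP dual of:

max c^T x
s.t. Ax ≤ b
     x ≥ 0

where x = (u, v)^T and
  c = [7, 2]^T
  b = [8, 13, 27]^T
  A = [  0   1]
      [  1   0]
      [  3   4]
Minimize: z = 8y1 + 13y2 + 27y3

Subject to:
  C1: -y2 - 3y3 ≤ -7
  C2: -y1 - 4y3 ≤ -2
  y1, y2, y3 ≥ 0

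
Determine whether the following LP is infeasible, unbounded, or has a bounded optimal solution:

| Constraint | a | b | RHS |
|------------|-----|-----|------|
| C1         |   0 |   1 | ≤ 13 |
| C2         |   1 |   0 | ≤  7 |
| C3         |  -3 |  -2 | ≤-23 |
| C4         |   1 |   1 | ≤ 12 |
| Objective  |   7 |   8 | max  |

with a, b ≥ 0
The point (0, 12) satisfies every constraint, so the LP is feasible; the constraints give a ≤ 7 and b ≤ 13, which with a, b ≥ 0 keep the feasible region inside a bounded box. A feasible, bounded LP attains a finite optimum at a vertex.

Evaluating z = 7a + 8b at each vertex:
  (7, 1): z = 57
  (7, 5): z = 89
  (0, 12): z = 96
  (0, 11.5): z = 92

Feasible with finite optimum z* = 96 at (0, 12).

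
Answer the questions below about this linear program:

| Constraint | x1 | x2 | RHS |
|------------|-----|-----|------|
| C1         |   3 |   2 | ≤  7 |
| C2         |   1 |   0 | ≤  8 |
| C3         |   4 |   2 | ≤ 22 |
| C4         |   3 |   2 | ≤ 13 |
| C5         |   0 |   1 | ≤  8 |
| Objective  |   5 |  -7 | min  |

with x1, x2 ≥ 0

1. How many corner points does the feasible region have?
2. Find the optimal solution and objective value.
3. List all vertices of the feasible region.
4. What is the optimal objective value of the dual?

1. 3
2. x1 = 0, x2 = 3.5, z = -24.5
3. (0, 0), (2.333, 0), (0, 3.5)
4. -24.5 (by strong duality, equal to the primal optimum)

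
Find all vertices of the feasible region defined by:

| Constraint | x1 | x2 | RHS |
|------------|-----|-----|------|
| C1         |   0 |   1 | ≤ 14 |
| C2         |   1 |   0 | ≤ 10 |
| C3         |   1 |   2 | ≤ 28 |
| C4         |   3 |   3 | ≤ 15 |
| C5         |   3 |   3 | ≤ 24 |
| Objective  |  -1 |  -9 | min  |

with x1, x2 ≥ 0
Each vertex is the intersection of two constraint boundaries that also satisfies all remaining constraints:
  x1 = 0 and x2 = 0 → (0, 0)
  3x1 + 3x2 = 15 and x2 = 0 → (5, 0)
  3x1 + 3x2 = 15 and x1 = 0 → (0, 5)

Vertices: (0, 0), (5, 0), (0, 5)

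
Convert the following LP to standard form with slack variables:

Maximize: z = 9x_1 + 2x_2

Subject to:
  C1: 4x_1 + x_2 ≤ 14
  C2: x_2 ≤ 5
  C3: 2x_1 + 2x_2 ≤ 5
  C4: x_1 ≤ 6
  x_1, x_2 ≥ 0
max z = 9x_1 + 2x_2

s.t.
  4x_1 + x_2 + s1 = 14
  x_2 + s2 = 5
  2x_1 + 2x_2 + s3 = 5
  x_1 + s4 = 6
  x_1, x_2, s1, s2, s3, s4 ≥ 0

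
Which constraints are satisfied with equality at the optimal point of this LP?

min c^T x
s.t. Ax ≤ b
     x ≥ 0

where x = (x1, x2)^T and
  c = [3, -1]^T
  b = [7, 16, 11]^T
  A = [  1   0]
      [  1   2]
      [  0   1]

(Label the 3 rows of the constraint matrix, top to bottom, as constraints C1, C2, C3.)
Optimal: x1 = 0, x2 = 8
Slack at optimum:
  C1: slack = 7
  C2: slack = 0 (binding)
  C3: slack = 3
  x1 ≥ 0: x1 = 0 (binding)
  x2 ≥ 0: x2 = 8
Binding constraints: C2, x1 ≥ 0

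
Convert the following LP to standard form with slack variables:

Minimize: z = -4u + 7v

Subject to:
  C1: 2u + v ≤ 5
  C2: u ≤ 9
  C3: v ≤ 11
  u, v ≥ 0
min z = -4u + 7v

s.t.
  2u + v + s1 = 5
  u + s2 = 9
  v + s3 = 11
  u, v, s1, s2, s3 ≥ 0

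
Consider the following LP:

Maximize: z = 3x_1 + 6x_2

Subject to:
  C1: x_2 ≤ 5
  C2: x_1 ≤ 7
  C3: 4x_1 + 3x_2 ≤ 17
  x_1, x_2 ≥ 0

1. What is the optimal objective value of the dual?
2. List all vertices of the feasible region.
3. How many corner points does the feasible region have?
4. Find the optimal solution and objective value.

1. 31.5 (by strong duality, equal to the primal optimum)
2. (0, 0), (4.25, 0), (0.5, 5), (0, 5)
3. 4
4. x_1 = 0.5, x_2 = 5, z = 31.5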